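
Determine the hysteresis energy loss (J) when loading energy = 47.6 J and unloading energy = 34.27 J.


Hysteresis loss = loading - unloading
= 47.6 - 34.27
= 13.33 J

13.33 J


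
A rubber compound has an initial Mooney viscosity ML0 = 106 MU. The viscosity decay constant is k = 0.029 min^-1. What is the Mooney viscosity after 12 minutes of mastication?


ML = ML0 * exp(-k * t)
ML = 106 * exp(-0.029 * 12)
ML = 106 * 0.7061
ML = 74.85 MU

74.85 MU


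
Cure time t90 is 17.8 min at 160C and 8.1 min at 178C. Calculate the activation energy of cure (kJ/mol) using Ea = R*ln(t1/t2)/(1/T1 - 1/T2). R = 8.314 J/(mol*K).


T1 = 433.15 K, T2 = 451.15 K
1/T1 - 1/T2 = 9.2111e-05
ln(t1/t2) = ln(17.8/8.1) = 0.7873
Ea = 8.314 * 0.7873 / 9.2111e-05 = 71065.0425 J/mol
Ea = 71.07 kJ/mol

71.07 kJ/mol


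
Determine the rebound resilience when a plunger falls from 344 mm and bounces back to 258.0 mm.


Resilience = h_rebound / h_drop * 100
= 258.0 / 344 * 100
= 75.0%

75.0%


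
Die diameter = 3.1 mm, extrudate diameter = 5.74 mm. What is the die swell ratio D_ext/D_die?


Die swell ratio = D_extrudate / D_die
= 5.74 / 3.1
= 1.852

Die swell = 1.852


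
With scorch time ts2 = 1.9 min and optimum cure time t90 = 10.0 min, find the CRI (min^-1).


CRI = 100 / (t90 - ts2)
= 100 / (10.0 - 1.9)
= 100 / 8.1
= 12.35 min^-1

12.35 min^-1


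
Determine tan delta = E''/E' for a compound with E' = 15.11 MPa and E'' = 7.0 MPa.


tan delta = E'' / E'
= 7.0 / 15.11
= 0.4633

tan delta = 0.4633


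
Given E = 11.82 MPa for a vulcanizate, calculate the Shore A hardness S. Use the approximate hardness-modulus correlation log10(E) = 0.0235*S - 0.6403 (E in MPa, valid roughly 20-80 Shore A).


log10(E) = 0.0235*S - 0.6403  =>  S = (log10(E) + 0.6403) / 0.0235
log10(11.82) = 1.072617
S = (1.072617 + 0.6403) / 0.0235 = 1.712917 / 0.0235
S = 72.9

Shore A = 72.9


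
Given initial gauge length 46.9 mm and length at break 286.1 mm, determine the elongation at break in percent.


Elongation = (Lf - L0) / L0 * 100
= (286.1 - 46.9) / 46.9 * 100
= 239.2 / 46.9 * 100
= 510.0%

510.0%


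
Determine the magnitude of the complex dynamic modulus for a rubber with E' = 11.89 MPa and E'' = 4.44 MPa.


|E*| = sqrt(E'^2 + E''^2)
= sqrt(11.89^2 + 4.44^2)
= sqrt(141.3721 + 19.7136)
= 12.692 MPa

12.692 MPa


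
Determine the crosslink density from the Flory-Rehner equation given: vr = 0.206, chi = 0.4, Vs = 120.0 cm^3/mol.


ln(1 - vr) = ln(1 - 0.206) = -0.2307
Numerator = -((-0.2307) + 0.206 + 0.4 * 0.206^2) = 0.0077
Denominator = 120.0 * (0.206^(1/3) - 0.206/2) = 58.5113
nu = 0.0077 / 58.5113 = 1.3155e-04 mol/cm^3

1.3155e-04 mol/cm^3


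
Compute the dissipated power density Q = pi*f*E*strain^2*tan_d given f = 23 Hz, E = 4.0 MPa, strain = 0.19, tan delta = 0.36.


Q = pi * f * E * strain^2 * tan_d
= pi * 23 * 4.0 * 0.19^2 * 0.36
= pi * 23 * 4.0 * 0.0361 * 0.36
= 3.7562

Q = 3.7562


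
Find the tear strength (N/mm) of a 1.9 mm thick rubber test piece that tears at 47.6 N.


Tear strength = force / thickness
= 47.6 / 1.9
= 25.05 N/mm

25.05 N/mm


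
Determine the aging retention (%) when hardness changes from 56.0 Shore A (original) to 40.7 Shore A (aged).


Retention = aged / original * 100
= 40.7 / 56.0 * 100
= 72.7%

72.7%


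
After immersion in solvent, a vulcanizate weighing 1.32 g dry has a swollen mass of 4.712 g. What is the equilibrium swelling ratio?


Q = W_swollen / W_dry
Q = 4.712 / 1.32
Q = 3.57

Q = 3.57


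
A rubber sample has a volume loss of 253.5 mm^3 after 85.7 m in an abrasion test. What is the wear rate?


Rate = volume_loss / distance
= 253.5 / 85.7
= 2.958 mm^3/m

2.958 mm^3/m


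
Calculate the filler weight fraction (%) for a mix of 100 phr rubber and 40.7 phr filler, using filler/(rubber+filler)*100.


Filler % = filler / (rubber + filler) * 100
= 40.7 / (100 + 40.7) * 100
= 40.7 / 140.7 * 100
= 28.93%

28.93%


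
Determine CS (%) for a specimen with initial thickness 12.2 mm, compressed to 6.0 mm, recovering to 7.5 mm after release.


CS = (t0 - recovered) / (t0 - ts) * 100
= (12.2 - 7.5) / (12.2 - 6.0) * 100
= 4.7 / 6.2 * 100
= 75.8%

75.8%


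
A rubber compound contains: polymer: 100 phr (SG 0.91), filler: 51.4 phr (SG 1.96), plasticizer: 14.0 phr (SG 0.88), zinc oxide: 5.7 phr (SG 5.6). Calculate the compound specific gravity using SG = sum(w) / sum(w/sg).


Sum of weights = 171.1
Volume contributions:
  polymer: 100/0.91 = 109.8901
  filler: 51.4/1.96 = 26.2245
  plasticizer: 14.0/0.88 = 15.9091
  zinc oxide: 5.7/5.6 = 1.0179
Sum of volumes = 153.0415
SG = 171.1 / 153.0415 = 1.118

SG = 1.118


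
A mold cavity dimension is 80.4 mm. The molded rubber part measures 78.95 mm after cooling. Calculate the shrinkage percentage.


Shrinkage = (mold - part) / mold * 100
= (80.4 - 78.95) / 80.4 * 100
= 1.45 / 80.4 * 100
= 1.8%

1.8%


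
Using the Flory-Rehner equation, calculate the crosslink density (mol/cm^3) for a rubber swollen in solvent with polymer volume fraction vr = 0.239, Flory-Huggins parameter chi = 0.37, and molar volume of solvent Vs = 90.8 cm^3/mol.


ln(1 - vr) = ln(1 - 0.239) = -0.2731
Numerator = -((-0.2731) + 0.239 + 0.37 * 0.239^2) = 0.0130
Denominator = 90.8 * (0.239^(1/3) - 0.239/2) = 45.4983
nu = 0.0130 / 45.4983 = 2.8544e-04 mol/cm^3

2.8544e-04 mol/cm^3


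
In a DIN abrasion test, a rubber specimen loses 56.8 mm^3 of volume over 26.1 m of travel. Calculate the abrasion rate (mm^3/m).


Rate = volume_loss / distance
= 56.8 / 26.1
= 2.176 mm^3/m

2.176 mm^3/m


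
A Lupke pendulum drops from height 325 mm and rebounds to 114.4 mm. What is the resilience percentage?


Resilience = h_rebound / h_drop * 100
= 114.4 / 325 * 100
= 35.2%

35.2%


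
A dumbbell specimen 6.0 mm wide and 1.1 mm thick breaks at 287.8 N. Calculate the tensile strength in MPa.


Area = width * thickness = 6.0 * 1.1 = 6.6 mm^2
TS = force / area = 287.8 / 6.6 = 43.61 MPa

43.61 MPa


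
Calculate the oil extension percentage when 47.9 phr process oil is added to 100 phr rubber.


Oil % = oil / (100 + oil) * 100
= 47.9 / (100 + 47.9) * 100
= 47.9 / 147.9 * 100
= 32.39%

32.39%


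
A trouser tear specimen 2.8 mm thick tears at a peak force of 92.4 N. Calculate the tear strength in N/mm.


Tear strength = force / thickness
= 92.4 / 2.8
= 33.0 N/mm

33.0 N/mm


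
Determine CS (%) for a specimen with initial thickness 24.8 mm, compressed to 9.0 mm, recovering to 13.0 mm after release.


CS = (t0 - recovered) / (t0 - ts) * 100
= (24.8 - 13.0) / (24.8 - 9.0) * 100
= 11.8 / 15.8 * 100
= 74.7%

74.7%


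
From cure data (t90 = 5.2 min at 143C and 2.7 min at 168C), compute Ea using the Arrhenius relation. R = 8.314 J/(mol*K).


T1 = 416.15 K, T2 = 441.15 K
1/T1 - 1/T2 = 1.3618e-04
ln(t1/t2) = ln(5.2/2.7) = 0.6554
Ea = 8.314 * 0.6554 / 1.3618e-04 = 40014.4795 J/mol
Ea = 40.01 kJ/mol

40.01 kJ/mol


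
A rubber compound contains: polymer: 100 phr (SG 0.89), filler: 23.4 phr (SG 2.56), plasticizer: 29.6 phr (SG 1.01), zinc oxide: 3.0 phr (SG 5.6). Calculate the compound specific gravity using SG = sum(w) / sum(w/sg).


Sum of weights = 156.0
Volume contributions:
  polymer: 100/0.89 = 112.3596
  filler: 23.4/2.56 = 9.1406
  plasticizer: 29.6/1.01 = 29.3069
  zinc oxide: 3.0/5.6 = 0.5357
Sum of volumes = 151.3428
SG = 156.0 / 151.3428 = 1.031

SG = 1.031


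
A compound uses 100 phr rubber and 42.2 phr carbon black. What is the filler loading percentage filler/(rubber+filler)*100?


Filler % = filler / (rubber + filler) * 100
= 42.2 / (100 + 42.2) * 100
= 42.2 / 142.2 * 100
= 29.68%

29.68%


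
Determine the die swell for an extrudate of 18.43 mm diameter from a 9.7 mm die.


Die swell ratio = D_extrudate / D_die
= 18.43 / 9.7
= 1.9

Die swell = 1.9


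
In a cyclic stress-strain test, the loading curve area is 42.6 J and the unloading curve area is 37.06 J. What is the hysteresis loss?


Hysteresis loss = loading - unloading
= 42.6 - 37.06
= 5.54 J

5.54 J


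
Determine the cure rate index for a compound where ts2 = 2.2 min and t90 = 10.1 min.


CRI = 100 / (t90 - ts2)
= 100 / (10.1 - 2.2)
= 100 / 7.9
= 12.66 min^-1

12.66 min^-1


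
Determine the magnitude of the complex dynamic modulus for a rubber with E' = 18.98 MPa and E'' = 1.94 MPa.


|E*| = sqrt(E'^2 + E''^2)
= sqrt(18.98^2 + 1.94^2)
= sqrt(360.2404 + 3.7636)
= 19.079 MPa

19.079 MPa


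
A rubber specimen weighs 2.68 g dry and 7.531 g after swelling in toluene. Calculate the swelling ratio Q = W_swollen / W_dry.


Q = W_swollen / W_dry
Q = 7.531 / 2.68
Q = 2.81

Q = 2.81


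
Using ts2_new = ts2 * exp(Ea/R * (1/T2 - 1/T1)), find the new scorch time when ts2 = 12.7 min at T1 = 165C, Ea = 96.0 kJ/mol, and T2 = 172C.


Convert temperatures: T1 = 165 + 273.15 = 438.15 K, T2 = 172 + 273.15 = 445.15 K
ts2_new = 12.7 * exp(96000 / 8.314 * (1/445.15 - 1/438.15))
1/T2 - 1/T1 = -3.5890e-05
ts2_new = 8.39 min

8.39 min


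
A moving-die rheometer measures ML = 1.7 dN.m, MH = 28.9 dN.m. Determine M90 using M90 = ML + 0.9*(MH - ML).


M90 = ML + 0.9 * (MH - ML)
M90 = 1.7 + 0.9 * (28.9 - 1.7)
M90 = 1.7 + 0.9 * 27.2
M90 = 26.18 dN.m

26.18 dN.m


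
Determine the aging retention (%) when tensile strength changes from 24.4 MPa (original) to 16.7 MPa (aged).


Retention = aged / original * 100
= 16.7 / 24.4 * 100
= 68.4%

68.4%


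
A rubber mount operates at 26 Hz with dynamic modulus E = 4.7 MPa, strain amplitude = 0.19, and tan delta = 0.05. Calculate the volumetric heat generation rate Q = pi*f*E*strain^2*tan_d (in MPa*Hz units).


Q = pi * f * E * strain^2 * tan_d
= pi * 26 * 4.7 * 0.19^2 * 0.05
= pi * 26 * 4.7 * 0.0361 * 0.05
= 0.6929

Q = 0.6929


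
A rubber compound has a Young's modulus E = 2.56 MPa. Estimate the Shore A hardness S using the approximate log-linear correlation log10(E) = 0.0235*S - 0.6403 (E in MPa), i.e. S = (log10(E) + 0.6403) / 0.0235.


log10(E) = 0.0235*S - 0.6403  =>  S = (log10(E) + 0.6403) / 0.0235
log10(2.56) = 0.408240
S = (0.408240 + 0.6403) / 0.0235 = 1.048540 / 0.0235
S = 44.6

Shore A = 44.6


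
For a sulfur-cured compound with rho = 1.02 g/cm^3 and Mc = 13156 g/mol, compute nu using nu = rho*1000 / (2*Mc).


nu = rho * 1000 / (2 * Mc)
nu = 1.02 * 1000 / (2 * 13156)
nu = 1020.0 / 26312
nu = 0.0388 mol/L

0.0388 mol/L


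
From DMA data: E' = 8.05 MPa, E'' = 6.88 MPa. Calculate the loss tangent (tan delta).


tan delta = E'' / E'
= 6.88 / 8.05
= 0.8547

tan delta = 0.8547


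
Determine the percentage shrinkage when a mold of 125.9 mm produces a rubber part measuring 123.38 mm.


Shrinkage = (mold - part) / mold * 100
= (125.9 - 123.38) / 125.9 * 100
= 2.52 / 125.9 * 100
= 2.0%

2.0%


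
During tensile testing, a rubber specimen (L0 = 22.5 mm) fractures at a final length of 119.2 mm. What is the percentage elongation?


Elongation = (Lf - L0) / L0 * 100
= (119.2 - 22.5) / 22.5 * 100
= 96.7 / 22.5 * 100
= 429.8%

429.8%


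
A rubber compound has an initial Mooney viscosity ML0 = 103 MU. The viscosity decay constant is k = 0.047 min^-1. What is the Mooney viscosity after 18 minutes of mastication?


ML = ML0 * exp(-k * t)
ML = 103 * exp(-0.047 * 18)
ML = 103 * 0.4291
ML = 44.2 MU

44.2 MU


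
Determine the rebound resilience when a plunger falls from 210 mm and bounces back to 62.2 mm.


Resilience = h_rebound / h_drop * 100
= 62.2 / 210 * 100
= 29.6%

29.6%


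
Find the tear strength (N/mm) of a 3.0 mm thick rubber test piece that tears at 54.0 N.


Tear strength = force / thickness
= 54.0 / 3.0
= 18.0 N/mm

18.0 N/mm


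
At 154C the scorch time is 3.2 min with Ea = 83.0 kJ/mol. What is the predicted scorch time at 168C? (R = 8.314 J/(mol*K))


Convert temperatures: T1 = 154 + 273.15 = 427.15 K, T2 = 168 + 273.15 = 441.15 K
ts2_new = 3.2 * exp(83000 / 8.314 * (1/441.15 - 1/427.15))
1/T2 - 1/T1 = -7.4295e-05
ts2_new = 1.52 min

1.52 min


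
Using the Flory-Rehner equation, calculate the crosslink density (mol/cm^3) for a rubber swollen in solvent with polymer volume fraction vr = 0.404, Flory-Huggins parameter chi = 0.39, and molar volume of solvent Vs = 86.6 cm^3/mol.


ln(1 - vr) = ln(1 - 0.404) = -0.5175
Numerator = -((-0.5175) + 0.404 + 0.39 * 0.404^2) = 0.0499
Denominator = 86.6 * (0.404^(1/3) - 0.404/2) = 46.5262
nu = 0.0499 / 46.5262 = 0.0011 mol/cm^3

0.0011 mol/cm^3


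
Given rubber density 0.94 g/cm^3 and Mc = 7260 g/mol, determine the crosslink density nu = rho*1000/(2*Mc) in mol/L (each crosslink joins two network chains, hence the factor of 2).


nu = rho * 1000 / (2 * Mc)
nu = 0.94 * 1000 / (2 * 7260)
nu = 940.0 / 14520
nu = 0.0647 mol/L

0.0647 mol/L


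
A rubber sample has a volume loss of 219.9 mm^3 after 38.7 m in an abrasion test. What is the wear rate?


Rate = volume_loss / distance
= 219.9 / 38.7
= 5.682 mm^3/m

5.682 mm^3/m


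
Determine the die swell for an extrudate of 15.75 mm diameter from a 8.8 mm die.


Die swell ratio = D_extrudate / D_die
= 15.75 / 8.8
= 1.79

Die swell = 1.79


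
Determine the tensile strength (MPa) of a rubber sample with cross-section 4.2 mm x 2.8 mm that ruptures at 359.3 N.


Area = width * thickness = 4.2 * 2.8 = 11.76 mm^2
TS = force / area = 359.3 / 11.76 = 30.55 MPa

30.55 MPa


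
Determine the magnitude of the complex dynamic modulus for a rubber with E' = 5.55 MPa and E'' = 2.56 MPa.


|E*| = sqrt(E'^2 + E''^2)
= sqrt(5.55^2 + 2.56^2)
= sqrt(30.8025 + 6.5536)
= 6.112 MPa

6.112 MPa


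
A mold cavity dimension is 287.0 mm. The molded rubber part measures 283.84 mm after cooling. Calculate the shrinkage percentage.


Shrinkage = (mold - part) / mold * 100
= (287.0 - 283.84) / 287.0 * 100
= 3.16 / 287.0 * 100
= 1.1%

1.1%


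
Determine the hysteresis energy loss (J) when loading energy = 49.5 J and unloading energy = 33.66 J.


Hysteresis loss = loading - unloading
= 49.5 - 33.66
= 15.84 J

15.84 J


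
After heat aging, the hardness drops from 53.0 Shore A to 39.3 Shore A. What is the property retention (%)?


Retention = aged / original * 100
= 39.3 / 53.0 * 100
= 74.2%

74.2%


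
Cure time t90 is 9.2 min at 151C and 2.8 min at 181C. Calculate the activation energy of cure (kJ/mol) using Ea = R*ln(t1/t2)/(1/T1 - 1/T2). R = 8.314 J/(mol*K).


T1 = 424.15 K, T2 = 454.15 K
1/T1 - 1/T2 = 1.5574e-04
ln(t1/t2) = ln(9.2/2.8) = 1.1896
Ea = 8.314 * 1.1896 / 1.5574e-04 = 63504.2358 J/mol
Ea = 63.5 kJ/mol

63.5 kJ/mol


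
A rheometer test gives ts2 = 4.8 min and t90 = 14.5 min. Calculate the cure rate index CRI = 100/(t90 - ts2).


CRI = 100 / (t90 - ts2)
= 100 / (14.5 - 4.8)
= 100 / 9.7
= 10.31 min^-1

10.31 min^-1


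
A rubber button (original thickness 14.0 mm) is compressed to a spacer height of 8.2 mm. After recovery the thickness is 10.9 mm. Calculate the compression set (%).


CS = (t0 - recovered) / (t0 - ts) * 100
= (14.0 - 10.9) / (14.0 - 8.2) * 100
= 3.1 / 5.8 * 100
= 53.4%

53.4%


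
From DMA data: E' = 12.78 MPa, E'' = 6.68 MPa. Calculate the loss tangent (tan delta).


tan delta = E'' / E'
= 6.68 / 12.78
= 0.5227

tan delta = 0.5227


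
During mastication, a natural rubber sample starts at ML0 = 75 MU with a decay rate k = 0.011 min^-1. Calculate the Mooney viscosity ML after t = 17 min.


ML = ML0 * exp(-k * t)
ML = 75 * exp(-0.011 * 17)
ML = 75 * 0.8294
ML = 62.21 MU

62.21 MU


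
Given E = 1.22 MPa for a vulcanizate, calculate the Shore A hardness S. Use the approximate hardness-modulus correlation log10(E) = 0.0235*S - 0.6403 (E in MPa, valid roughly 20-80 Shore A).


log10(E) = 0.0235*S - 0.6403  =>  S = (log10(E) + 0.6403) / 0.0235
log10(1.22) = 0.086360
S = (0.086360 + 0.6403) / 0.0235 = 0.726660 / 0.0235
S = 30.9

Shore A = 30.9


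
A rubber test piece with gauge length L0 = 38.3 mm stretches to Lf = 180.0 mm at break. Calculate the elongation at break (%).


Elongation = (Lf - L0) / L0 * 100
= (180.0 - 38.3) / 38.3 * 100
= 141.7 / 38.3 * 100
= 370.0%

370.0%


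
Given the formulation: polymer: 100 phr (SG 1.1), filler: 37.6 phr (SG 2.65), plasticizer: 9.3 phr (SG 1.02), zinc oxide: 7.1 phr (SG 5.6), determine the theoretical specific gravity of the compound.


Sum of weights = 154.0
Volume contributions:
  polymer: 100/1.1 = 90.9091
  filler: 37.6/2.65 = 14.1887
  plasticizer: 9.3/1.02 = 9.1176
  zinc oxide: 7.1/5.6 = 1.2679
Sum of volumes = 115.4833
SG = 154.0 / 115.4833 = 1.334

SG = 1.334


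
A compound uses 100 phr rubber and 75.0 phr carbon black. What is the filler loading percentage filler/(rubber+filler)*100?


Filler % = filler / (rubber + filler) * 100
= 75.0 / (100 + 75.0) * 100
= 75.0 / 175.0 * 100
= 42.86%

42.86%


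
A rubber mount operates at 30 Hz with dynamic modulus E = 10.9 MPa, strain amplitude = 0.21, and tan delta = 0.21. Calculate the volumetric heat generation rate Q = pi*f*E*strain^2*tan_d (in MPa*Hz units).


Q = pi * f * E * strain^2 * tan_d
= pi * 30 * 10.9 * 0.21^2 * 0.21
= pi * 30 * 10.9 * 0.0441 * 0.21
= 9.5138

Q = 9.5138


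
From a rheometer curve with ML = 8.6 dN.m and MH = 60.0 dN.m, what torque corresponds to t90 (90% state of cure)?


M90 = ML + 0.9 * (MH - ML)
M90 = 8.6 + 0.9 * (60.0 - 8.6)
M90 = 8.6 + 0.9 * 51.4
M90 = 54.86 dN.m

54.86 dN.m


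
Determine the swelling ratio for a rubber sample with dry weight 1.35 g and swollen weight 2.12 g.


Q = W_swollen / W_dry
Q = 2.12 / 1.35
Q = 1.57

Q = 1.57


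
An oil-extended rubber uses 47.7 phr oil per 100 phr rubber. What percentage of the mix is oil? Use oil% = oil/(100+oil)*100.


Oil % = oil / (100 + oil) * 100
= 47.7 / (100 + 47.7) * 100
= 47.7 / 147.7 * 100
= 32.3%

32.3%


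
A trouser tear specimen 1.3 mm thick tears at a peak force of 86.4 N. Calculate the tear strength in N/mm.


Tear strength = force / thickness
= 86.4 / 1.3
= 66.46 N/mm

66.46 N/mm


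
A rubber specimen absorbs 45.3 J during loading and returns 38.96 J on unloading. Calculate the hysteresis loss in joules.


Hysteresis loss = loading - unloading
= 45.3 - 38.96
= 6.34 J

6.34 J


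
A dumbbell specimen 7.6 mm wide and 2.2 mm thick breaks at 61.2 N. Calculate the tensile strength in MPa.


Area = width * thickness = 7.6 * 2.2 = 16.72 mm^2
TS = force / area = 61.2 / 16.72 = 3.66 MPa

3.66 MPa


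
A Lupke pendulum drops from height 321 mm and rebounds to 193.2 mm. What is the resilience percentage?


Resilience = h_rebound / h_drop * 100
= 193.2 / 321 * 100
= 60.2%

60.2%


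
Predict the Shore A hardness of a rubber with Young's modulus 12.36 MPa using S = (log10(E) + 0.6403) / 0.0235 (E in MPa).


log10(E) = 0.0235*S - 0.6403  =>  S = (log10(E) + 0.6403) / 0.0235
log10(12.36) = 1.092018
S = (1.092018 + 0.6403) / 0.0235 = 1.732318 / 0.0235
S = 73.7

Shore A = 73.7


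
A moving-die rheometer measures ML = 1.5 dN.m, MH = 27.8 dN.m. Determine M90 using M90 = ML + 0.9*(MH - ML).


M90 = ML + 0.9 * (MH - ML)
M90 = 1.5 + 0.9 * (27.8 - 1.5)
M90 = 1.5 + 0.9 * 26.3
M90 = 25.17 dN.m

25.17 dN.m


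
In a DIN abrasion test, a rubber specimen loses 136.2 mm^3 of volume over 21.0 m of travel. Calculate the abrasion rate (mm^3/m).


Rate = volume_loss / distance
= 136.2 / 21.0
= 6.486 mm^3/m

6.486 mm^3/m


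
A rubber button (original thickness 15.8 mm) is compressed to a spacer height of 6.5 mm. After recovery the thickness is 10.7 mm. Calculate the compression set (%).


CS = (t0 - recovered) / (t0 - ts) * 100
= (15.8 - 10.7) / (15.8 - 6.5) * 100
= 5.1 / 9.3 * 100
= 54.8%

54.8%


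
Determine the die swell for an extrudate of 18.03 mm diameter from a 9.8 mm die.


Die swell ratio = D_extrudate / D_die
= 18.03 / 9.8
= 1.84

Die swell = 1.84


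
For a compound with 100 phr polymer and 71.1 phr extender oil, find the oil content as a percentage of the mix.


Oil % = oil / (100 + oil) * 100
= 71.1 / (100 + 71.1) * 100
= 71.1 / 171.1 * 100
= 41.55%

41.55%


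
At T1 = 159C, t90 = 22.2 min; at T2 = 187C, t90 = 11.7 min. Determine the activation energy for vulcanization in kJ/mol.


T1 = 432.15 K, T2 = 460.15 K
1/T1 - 1/T2 = 1.4081e-04
ln(t1/t2) = ln(22.2/11.7) = 0.6405
Ea = 8.314 * 0.6405 / 1.4081e-04 = 37818.7703 J/mol
Ea = 37.82 kJ/mol

37.82 kJ/mol


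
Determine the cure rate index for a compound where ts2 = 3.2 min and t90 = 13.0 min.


CRI = 100 / (t90 - ts2)
= 100 / (13.0 - 3.2)
= 100 / 9.8
= 10.2 min^-1

10.2 min^-1


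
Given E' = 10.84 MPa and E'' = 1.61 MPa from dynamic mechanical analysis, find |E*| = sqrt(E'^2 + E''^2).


|E*| = sqrt(E'^2 + E''^2)
= sqrt(10.84^2 + 1.61^2)
= sqrt(117.5056 + 2.5921)
= 10.959 MPa

10.959 MPa


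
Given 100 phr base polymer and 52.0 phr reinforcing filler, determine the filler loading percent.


Filler % = filler / (rubber + filler) * 100
= 52.0 / (100 + 52.0) * 100
= 52.0 / 152.0 * 100
= 34.21%

34.21%


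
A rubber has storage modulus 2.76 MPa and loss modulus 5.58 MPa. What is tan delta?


tan delta = E'' / E'
= 5.58 / 2.76
= 2.0217

tan delta = 2.0217


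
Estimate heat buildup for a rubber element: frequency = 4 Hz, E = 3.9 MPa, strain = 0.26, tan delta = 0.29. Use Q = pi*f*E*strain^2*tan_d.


Q = pi * f * E * strain^2 * tan_d
= pi * 4 * 3.9 * 0.26^2 * 0.29
= pi * 4 * 3.9 * 0.0676 * 0.29
= 0.9608

Q = 0.9608


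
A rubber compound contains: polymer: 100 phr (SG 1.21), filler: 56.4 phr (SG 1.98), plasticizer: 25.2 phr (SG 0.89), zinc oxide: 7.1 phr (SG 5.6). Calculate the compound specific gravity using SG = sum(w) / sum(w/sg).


Sum of weights = 188.7
Volume contributions:
  polymer: 100/1.21 = 82.6446
  filler: 56.4/1.98 = 28.4848
  plasticizer: 25.2/0.89 = 28.3146
  zinc oxide: 7.1/5.6 = 1.2679
Sum of volumes = 140.7119
SG = 188.7 / 140.7119 = 1.341

SG = 1.341


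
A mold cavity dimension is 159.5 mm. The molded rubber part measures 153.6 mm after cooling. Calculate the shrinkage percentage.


Shrinkage = (mold - part) / mold * 100
= (159.5 - 153.6) / 159.5 * 100
= 5.9 / 159.5 * 100
= 3.7%

3.7%


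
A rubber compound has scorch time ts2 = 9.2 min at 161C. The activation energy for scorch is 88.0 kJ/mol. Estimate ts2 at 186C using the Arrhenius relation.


Convert temperatures: T1 = 161 + 273.15 = 434.15 K, T2 = 186 + 273.15 = 459.15 K
ts2_new = 9.2 * exp(88000 / 8.314 * (1/459.15 - 1/434.15))
1/T2 - 1/T1 = -1.2541e-04
ts2_new = 2.44 min

2.44 min


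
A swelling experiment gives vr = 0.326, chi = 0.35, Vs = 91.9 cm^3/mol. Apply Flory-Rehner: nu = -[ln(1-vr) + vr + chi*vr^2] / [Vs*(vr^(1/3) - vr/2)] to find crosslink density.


ln(1 - vr) = ln(1 - 0.326) = -0.3945
Numerator = -((-0.3945) + 0.326 + 0.35 * 0.326^2) = 0.0313
Denominator = 91.9 * (0.326^(1/3) - 0.326/2) = 48.2695
nu = 0.0313 / 48.2695 = 6.4904e-04 mol/cm^3

6.4904e-04 mol/cm^3


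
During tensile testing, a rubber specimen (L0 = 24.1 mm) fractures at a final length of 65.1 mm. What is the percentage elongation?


Elongation = (Lf - L0) / L0 * 100
= (65.1 - 24.1) / 24.1 * 100
= 41.0 / 24.1 * 100
= 170.1%

170.1%


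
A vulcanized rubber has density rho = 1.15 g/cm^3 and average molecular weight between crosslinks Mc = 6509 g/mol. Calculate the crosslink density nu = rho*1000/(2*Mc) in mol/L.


nu = rho * 1000 / (2 * Mc)
nu = 1.15 * 1000 / (2 * 6509)
nu = 1150.0 / 13018
nu = 0.0883 mol/L

0.0883 mol/L


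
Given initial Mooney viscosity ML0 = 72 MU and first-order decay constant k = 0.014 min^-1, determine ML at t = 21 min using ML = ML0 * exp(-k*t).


ML = ML0 * exp(-k * t)
ML = 72 * exp(-0.014 * 21)
ML = 72 * 0.7453
ML = 53.66 MU

53.66 MU


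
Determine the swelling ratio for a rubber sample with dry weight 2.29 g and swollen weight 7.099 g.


Q = W_swollen / W_dry
Q = 7.099 / 2.29
Q = 3.1

Q = 3.1


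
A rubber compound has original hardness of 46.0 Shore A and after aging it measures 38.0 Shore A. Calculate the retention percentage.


Retention = aged / original * 100
= 38.0 / 46.0 * 100
= 82.6%

82.6%


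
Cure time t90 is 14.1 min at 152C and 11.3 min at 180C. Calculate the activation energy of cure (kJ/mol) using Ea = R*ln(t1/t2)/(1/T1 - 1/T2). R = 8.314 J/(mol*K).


T1 = 425.15 K, T2 = 453.15 K
1/T1 - 1/T2 = 1.4534e-04
ln(t1/t2) = ln(14.1/11.3) = 0.2214
Ea = 8.314 * 0.2214 / 1.4534e-04 = 12663.6525 J/mol
Ea = 12.66 kJ/mol

12.66 kJ/mol


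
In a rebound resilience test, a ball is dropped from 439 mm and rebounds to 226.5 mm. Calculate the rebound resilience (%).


Resilience = h_rebound / h_drop * 100
= 226.5 / 439 * 100
= 51.6%

51.6%


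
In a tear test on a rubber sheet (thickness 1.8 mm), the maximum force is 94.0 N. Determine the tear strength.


Tear strength = force / thickness
= 94.0 / 1.8
= 52.22 N/mm

52.22 N/mm


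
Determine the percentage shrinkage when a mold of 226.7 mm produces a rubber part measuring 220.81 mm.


Shrinkage = (mold - part) / mold * 100
= (226.7 - 220.81) / 226.7 * 100
= 5.89 / 226.7 * 100
= 2.6%

2.6%


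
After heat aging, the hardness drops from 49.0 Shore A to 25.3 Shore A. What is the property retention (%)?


Retention = aged / original * 100
= 25.3 / 49.0 * 100
= 51.6%

51.6%


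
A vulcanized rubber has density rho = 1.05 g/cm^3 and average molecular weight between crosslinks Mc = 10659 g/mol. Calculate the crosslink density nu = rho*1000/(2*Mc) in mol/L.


nu = rho * 1000 / (2 * Mc)
nu = 1.05 * 1000 / (2 * 10659)
nu = 1050.0 / 21318
nu = 0.0493 mol/L

0.0493 mol/L


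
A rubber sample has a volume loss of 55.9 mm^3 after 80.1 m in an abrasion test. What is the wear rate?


Rate = volume_loss / distance
= 55.9 / 80.1
= 0.698 mm^3/m

0.698 mm^3/m


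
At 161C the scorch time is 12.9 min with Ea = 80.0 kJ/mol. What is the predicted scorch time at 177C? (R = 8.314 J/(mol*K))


Convert temperatures: T1 = 161 + 273.15 = 434.15 K, T2 = 177 + 273.15 = 450.15 K
ts2_new = 12.9 * exp(80000 / 8.314 * (1/450.15 - 1/434.15))
1/T2 - 1/T1 = -8.1870e-05
ts2_new = 5.87 min

5.87 min


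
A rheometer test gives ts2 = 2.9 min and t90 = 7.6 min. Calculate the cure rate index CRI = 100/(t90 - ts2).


CRI = 100 / (t90 - ts2)
= 100 / (7.6 - 2.9)
= 100 / 4.7
= 21.28 min^-1

21.28 min^-1


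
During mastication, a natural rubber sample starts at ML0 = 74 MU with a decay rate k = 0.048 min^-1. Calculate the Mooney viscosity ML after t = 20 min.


ML = ML0 * exp(-k * t)
ML = 74 * exp(-0.048 * 20)
ML = 74 * 0.3829
ML = 28.33 MU

28.33 MU


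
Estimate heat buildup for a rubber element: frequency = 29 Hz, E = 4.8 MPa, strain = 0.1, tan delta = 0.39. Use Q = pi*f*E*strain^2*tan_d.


Q = pi * f * E * strain^2 * tan_d
= pi * 29 * 4.8 * 0.1^2 * 0.39
= pi * 29 * 4.8 * 0.0100 * 0.39
= 1.7055

Q = 1.7055


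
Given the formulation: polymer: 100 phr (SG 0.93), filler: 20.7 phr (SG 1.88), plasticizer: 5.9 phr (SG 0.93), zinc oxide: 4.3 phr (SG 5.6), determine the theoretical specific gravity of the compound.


Sum of weights = 130.9
Volume contributions:
  polymer: 100/0.93 = 107.5269
  filler: 20.7/1.88 = 11.0106
  plasticizer: 5.9/0.93 = 6.3441
  zinc oxide: 4.3/5.6 = 0.7679
Sum of volumes = 125.6495
SG = 130.9 / 125.6495 = 1.042

SG = 1.042


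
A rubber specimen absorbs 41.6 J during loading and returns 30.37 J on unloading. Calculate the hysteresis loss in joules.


Hysteresis loss = loading - unloading
= 41.6 - 30.37
= 11.23 J

11.23 J


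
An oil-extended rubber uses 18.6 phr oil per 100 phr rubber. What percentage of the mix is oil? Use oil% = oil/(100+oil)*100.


Oil % = oil / (100 + oil) * 100
= 18.6 / (100 + 18.6) * 100
= 18.6 / 118.6 * 100
= 15.68%

15.68%


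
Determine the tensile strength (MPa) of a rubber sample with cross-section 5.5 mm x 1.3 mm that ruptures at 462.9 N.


Area = width * thickness = 5.5 * 1.3 = 7.15 mm^2
TS = force / area = 462.9 / 7.15 = 64.74 MPa

64.74 MPa


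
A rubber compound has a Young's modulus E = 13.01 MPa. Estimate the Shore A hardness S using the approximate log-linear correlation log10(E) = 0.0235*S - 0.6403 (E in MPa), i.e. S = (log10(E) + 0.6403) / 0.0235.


log10(E) = 0.0235*S - 0.6403  =>  S = (log10(E) + 0.6403) / 0.0235
log10(13.01) = 1.114277
S = (1.114277 + 0.6403) / 0.0235 = 1.754577 / 0.0235
S = 74.7

Shore A = 74.7


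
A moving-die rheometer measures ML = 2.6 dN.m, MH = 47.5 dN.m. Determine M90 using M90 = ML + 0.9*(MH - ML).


M90 = ML + 0.9 * (MH - ML)
M90 = 2.6 + 0.9 * (47.5 - 2.6)
M90 = 2.6 + 0.9 * 44.9
M90 = 43.01 dN.m

43.01 dN.m


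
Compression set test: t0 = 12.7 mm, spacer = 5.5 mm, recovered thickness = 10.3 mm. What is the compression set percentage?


CS = (t0 - recovered) / (t0 - ts) * 100
= (12.7 - 10.3) / (12.7 - 5.5) * 100
= 2.4 / 7.2 * 100
= 33.3%

33.3%


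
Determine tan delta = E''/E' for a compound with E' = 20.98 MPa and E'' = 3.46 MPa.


tan delta = E'' / E'
= 3.46 / 20.98
= 0.1649

tan delta = 0.1649


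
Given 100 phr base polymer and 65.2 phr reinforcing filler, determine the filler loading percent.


Filler % = filler / (rubber + filler) * 100
= 65.2 / (100 + 65.2) * 100
= 65.2 / 165.2 * 100
= 39.47%

39.47%


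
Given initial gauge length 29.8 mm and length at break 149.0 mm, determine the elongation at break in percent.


Elongation = (Lf - L0) / L0 * 100
= (149.0 - 29.8) / 29.8 * 100
= 119.2 / 29.8 * 100
= 400.0%

400.0%


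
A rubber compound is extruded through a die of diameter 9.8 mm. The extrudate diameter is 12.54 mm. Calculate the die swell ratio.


Die swell ratio = D_extrudate / D_die
= 12.54 / 9.8
= 1.28

Die swell = 1.28


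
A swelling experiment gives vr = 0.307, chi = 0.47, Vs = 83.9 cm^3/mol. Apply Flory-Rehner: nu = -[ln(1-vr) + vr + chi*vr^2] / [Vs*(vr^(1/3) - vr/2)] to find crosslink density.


ln(1 - vr) = ln(1 - 0.307) = -0.3667
Numerator = -((-0.3667) + 0.307 + 0.47 * 0.307^2) = 0.0154
Denominator = 83.9 * (0.307^(1/3) - 0.307/2) = 43.7203
nu = 0.0154 / 43.7203 = 3.5289e-04 mol/cm^3

3.5289e-04 mol/cm^3


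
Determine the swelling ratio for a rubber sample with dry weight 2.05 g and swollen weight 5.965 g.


Q = W_swollen / W_dry
Q = 5.965 / 2.05
Q = 2.91

Q = 2.91


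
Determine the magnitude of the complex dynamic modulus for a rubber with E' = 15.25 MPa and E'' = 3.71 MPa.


|E*| = sqrt(E'^2 + E''^2)
= sqrt(15.25^2 + 3.71^2)
= sqrt(232.5625 + 13.7641)
= 15.695 MPa

15.695 MPa


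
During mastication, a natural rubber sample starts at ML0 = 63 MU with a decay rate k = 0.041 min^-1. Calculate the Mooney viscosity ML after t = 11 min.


ML = ML0 * exp(-k * t)
ML = 63 * exp(-0.041 * 11)
ML = 63 * 0.6370
ML = 40.13 MU

40.13 MU


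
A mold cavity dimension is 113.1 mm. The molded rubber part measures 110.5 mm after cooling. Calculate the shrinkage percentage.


Shrinkage = (mold - part) / mold * 100
= (113.1 - 110.5) / 113.1 * 100
= 2.6 / 113.1 * 100
= 2.3%

2.3%


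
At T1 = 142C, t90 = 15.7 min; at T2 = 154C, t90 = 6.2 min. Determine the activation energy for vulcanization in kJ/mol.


T1 = 415.15 K, T2 = 427.15 K
1/T1 - 1/T2 = 6.7670e-05
ln(t1/t2) = ln(15.7/6.2) = 0.9291
Ea = 8.314 * 0.9291 / 6.7670e-05 = 114151.6058 J/mol
Ea = 114.15 kJ/mol

114.15 kJ/mol


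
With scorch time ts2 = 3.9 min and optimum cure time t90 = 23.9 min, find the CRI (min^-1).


CRI = 100 / (t90 - ts2)
= 100 / (23.9 - 3.9)
= 100 / 20.0
= 5.0 min^-1

5.0 min^-1


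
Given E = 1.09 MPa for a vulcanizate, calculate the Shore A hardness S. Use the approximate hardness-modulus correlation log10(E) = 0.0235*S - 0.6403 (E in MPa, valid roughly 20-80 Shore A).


log10(E) = 0.0235*S - 0.6403  =>  S = (log10(E) + 0.6403) / 0.0235
log10(1.09) = 0.037426
S = (0.037426 + 0.6403) / 0.0235 = 0.677726 / 0.0235
S = 28.8

Shore A = 28.8


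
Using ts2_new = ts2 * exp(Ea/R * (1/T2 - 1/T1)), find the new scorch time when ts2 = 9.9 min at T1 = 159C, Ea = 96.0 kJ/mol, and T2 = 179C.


Convert temperatures: T1 = 159 + 273.15 = 432.15 K, T2 = 179 + 273.15 = 452.15 K
ts2_new = 9.9 * exp(96000 / 8.314 * (1/452.15 - 1/432.15))
1/T2 - 1/T1 = -1.0236e-04
ts2_new = 3.04 min

3.04 min


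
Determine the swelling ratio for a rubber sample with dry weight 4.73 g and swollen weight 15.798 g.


Q = W_swollen / W_dry
Q = 15.798 / 4.73
Q = 3.34

Q = 3.34


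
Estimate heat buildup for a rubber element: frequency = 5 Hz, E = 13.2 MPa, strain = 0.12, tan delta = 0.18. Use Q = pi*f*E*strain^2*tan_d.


Q = pi * f * E * strain^2 * tan_d
= pi * 5 * 13.2 * 0.12^2 * 0.18
= pi * 5 * 13.2 * 0.0144 * 0.18
= 0.5374

Q = 0.5374


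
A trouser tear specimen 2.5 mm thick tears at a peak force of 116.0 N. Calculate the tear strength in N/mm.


Tear strength = force / thickness
= 116.0 / 2.5
= 46.4 N/mm

46.4 N/mm


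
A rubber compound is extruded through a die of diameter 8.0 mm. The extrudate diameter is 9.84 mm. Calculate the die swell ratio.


Die swell ratio = D_extrudate / D_die
= 9.84 / 8.0
= 1.23

Die swell = 1.23


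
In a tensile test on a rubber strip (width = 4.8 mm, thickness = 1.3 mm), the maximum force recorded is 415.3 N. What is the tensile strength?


Area = width * thickness = 4.8 * 1.3 = 6.24 mm^2
TS = force / area = 415.3 / 6.24 = 66.55 MPa

66.55 MPa


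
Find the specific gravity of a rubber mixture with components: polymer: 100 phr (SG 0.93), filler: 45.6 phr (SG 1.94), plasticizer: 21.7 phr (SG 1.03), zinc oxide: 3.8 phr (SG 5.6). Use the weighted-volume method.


Sum of weights = 171.1
Volume contributions:
  polymer: 100/0.93 = 107.5269
  filler: 45.6/1.94 = 23.5052
  plasticizer: 21.7/1.03 = 21.0680
  zinc oxide: 3.8/5.6 = 0.6786
Sum of volumes = 152.7786
SG = 171.1 / 152.7786 = 1.12

SG = 1.12


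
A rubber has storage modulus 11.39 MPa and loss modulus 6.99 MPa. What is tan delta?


tan delta = E'' / E'
= 6.99 / 11.39
= 0.6137

tan delta = 0.6137


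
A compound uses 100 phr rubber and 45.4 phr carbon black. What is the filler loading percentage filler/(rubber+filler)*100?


Filler % = filler / (rubber + filler) * 100
= 45.4 / (100 + 45.4) * 100
= 45.4 / 145.4 * 100
= 31.22%

31.22%


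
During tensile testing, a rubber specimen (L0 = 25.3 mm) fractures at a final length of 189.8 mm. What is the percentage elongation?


Elongation = (Lf - L0) / L0 * 100
= (189.8 - 25.3) / 25.3 * 100
= 164.5 / 25.3 * 100
= 650.2%

650.2%


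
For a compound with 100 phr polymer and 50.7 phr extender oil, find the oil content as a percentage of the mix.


Oil % = oil / (100 + oil) * 100
= 50.7 / (100 + 50.7) * 100
= 50.7 / 150.7 * 100
= 33.64%

33.64%


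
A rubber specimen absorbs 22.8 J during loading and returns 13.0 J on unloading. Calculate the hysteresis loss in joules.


Hysteresis loss = loading - unloading
= 22.8 - 13.0
= 9.8 J

9.8 J


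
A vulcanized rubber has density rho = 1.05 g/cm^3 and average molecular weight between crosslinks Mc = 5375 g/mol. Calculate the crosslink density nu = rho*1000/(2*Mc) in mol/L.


nu = rho * 1000 / (2 * Mc)
nu = 1.05 * 1000 / (2 * 5375)
nu = 1050.0 / 10750
nu = 0.0977 mol/L

0.0977 mol/L


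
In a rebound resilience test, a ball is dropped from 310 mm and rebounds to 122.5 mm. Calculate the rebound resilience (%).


Resilience = h_rebound / h_drop * 100
= 122.5 / 310 * 100
= 39.5%

39.5%


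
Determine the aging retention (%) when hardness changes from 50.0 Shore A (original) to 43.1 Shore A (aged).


Retention = aged / original * 100
= 43.1 / 50.0 * 100
= 86.2%

86.2%


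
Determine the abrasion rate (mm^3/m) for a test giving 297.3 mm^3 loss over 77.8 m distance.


Rate = volume_loss / distance
= 297.3 / 77.8
= 3.821 mm^3/m

3.821 mm^3/m


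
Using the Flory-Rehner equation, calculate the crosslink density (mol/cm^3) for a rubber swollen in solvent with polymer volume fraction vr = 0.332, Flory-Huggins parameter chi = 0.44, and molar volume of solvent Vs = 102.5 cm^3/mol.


ln(1 - vr) = ln(1 - 0.332) = -0.4035
Numerator = -((-0.4035) + 0.332 + 0.44 * 0.332^2) = 0.0230
Denominator = 102.5 * (0.332^(1/3) - 0.332/2) = 53.9596
nu = 0.0230 / 53.9596 = 4.2566e-04 mol/cm^3

4.2566e-04 mol/cm^3


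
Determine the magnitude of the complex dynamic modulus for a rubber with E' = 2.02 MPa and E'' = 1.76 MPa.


|E*| = sqrt(E'^2 + E''^2)
= sqrt(2.02^2 + 1.76^2)
= sqrt(4.0804 + 3.0976)
= 2.679 MPa

2.679 MPa


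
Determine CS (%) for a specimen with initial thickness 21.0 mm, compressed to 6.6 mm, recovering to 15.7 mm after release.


CS = (t0 - recovered) / (t0 - ts) * 100
= (21.0 - 15.7) / (21.0 - 6.6) * 100
= 5.3 / 14.4 * 100
= 36.8%

36.8%


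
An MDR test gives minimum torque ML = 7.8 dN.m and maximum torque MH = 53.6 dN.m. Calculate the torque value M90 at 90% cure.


M90 = ML + 0.9 * (MH - ML)
M90 = 7.8 + 0.9 * (53.6 - 7.8)
M90 = 7.8 + 0.9 * 45.8
M90 = 49.02 dN.m

49.02 dN.m


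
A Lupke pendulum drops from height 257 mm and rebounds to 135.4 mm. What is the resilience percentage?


Resilience = h_rebound / h_drop * 100
= 135.4 / 257 * 100
= 52.7%

52.7%


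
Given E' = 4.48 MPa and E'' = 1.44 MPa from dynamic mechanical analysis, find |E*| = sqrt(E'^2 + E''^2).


|E*| = sqrt(E'^2 + E''^2)
= sqrt(4.48^2 + 1.44^2)
= sqrt(20.0704 + 2.0736)
= 4.706 MPa

4.706 MPa


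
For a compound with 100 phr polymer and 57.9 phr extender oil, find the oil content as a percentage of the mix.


Oil % = oil / (100 + oil) * 100
= 57.9 / (100 + 57.9) * 100
= 57.9 / 157.9 * 100
= 36.67%

36.67%


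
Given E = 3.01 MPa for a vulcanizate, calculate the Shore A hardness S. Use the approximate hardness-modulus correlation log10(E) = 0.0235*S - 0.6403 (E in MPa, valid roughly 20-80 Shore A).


log10(E) = 0.0235*S - 0.6403  =>  S = (log10(E) + 0.6403) / 0.0235
log10(3.01) = 0.478566
S = (0.478566 + 0.6403) / 0.0235 = 1.118866 / 0.0235
S = 47.6

Shore A = 47.6


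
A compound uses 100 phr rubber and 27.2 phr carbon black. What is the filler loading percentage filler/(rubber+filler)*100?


Filler % = filler / (rubber + filler) * 100
= 27.2 / (100 + 27.2) * 100
= 27.2 / 127.2 * 100
= 21.38%

21.38%


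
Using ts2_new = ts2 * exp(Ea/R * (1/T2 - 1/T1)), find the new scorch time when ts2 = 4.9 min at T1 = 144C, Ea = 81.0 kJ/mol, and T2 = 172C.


Convert temperatures: T1 = 144 + 273.15 = 417.15 K, T2 = 172 + 273.15 = 445.15 K
ts2_new = 4.9 * exp(81000 / 8.314 * (1/445.15 - 1/417.15))
1/T2 - 1/T1 = -1.5079e-04
ts2_new = 1.13 min

1.13 min


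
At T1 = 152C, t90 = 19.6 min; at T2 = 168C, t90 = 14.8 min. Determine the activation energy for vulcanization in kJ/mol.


T1 = 425.15 K, T2 = 441.15 K
1/T1 - 1/T2 = 8.5308e-05
ln(t1/t2) = ln(19.6/14.8) = 0.2809
Ea = 8.314 * 0.2809 / 8.5308e-05 = 27376.2483 J/mol
Ea = 27.38 kJ/mol

27.38 kJ/mol


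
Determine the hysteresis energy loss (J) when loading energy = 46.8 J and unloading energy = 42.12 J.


Hysteresis loss = loading - unloading
= 46.8 - 42.12
= 4.68 J

4.68 J


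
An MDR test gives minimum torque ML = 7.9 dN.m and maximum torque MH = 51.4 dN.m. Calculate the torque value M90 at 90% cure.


M90 = ML + 0.9 * (MH - ML)
M90 = 7.9 + 0.9 * (51.4 - 7.9)
M90 = 7.9 + 0.9 * 43.5
M90 = 47.05 dN.m

47.05 dN.m


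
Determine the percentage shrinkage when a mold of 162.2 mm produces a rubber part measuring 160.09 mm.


Shrinkage = (mold - part) / mold * 100
= (162.2 - 160.09) / 162.2 * 100
= 2.11 / 162.2 * 100
= 1.3%

1.3%


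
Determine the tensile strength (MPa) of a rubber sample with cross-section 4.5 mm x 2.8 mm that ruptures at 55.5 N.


Area = width * thickness = 4.5 * 2.8 = 12.6 mm^2
TS = force / area = 55.5 / 12.6 = 4.4 MPa

4.4 MPa


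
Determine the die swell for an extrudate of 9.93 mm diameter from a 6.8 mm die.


Die swell ratio = D_extrudate / D_die
= 9.93 / 6.8
= 1.46

Die swell = 1.46


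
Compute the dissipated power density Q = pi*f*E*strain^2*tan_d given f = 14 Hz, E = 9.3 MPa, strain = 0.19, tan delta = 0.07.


Q = pi * f * E * strain^2 * tan_d
= pi * 14 * 9.3 * 0.19^2 * 0.07
= pi * 14 * 9.3 * 0.0361 * 0.07
= 1.0336

Q = 1.0336
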